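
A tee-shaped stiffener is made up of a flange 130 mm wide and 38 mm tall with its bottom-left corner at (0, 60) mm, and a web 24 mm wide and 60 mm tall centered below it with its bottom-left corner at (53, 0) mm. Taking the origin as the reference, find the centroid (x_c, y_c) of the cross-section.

x_c = 65.00 mm, y_c = 67.94 mm

web: A = 24 × 60 = 1440.00, centroid at (65.00, 30.00).
flange: A = 130 × 38 = 4940.00, centroid at (65.00, 79.00).
ΣA = 6380.00 mm², ΣAx_c = 414700.00 mm³, ΣAy_c = 433460.00 mm³.
x_c = 414700.00/6380.00 = 65.00 mm; y_c = 433460.00/6380.00 = 67.94 mm.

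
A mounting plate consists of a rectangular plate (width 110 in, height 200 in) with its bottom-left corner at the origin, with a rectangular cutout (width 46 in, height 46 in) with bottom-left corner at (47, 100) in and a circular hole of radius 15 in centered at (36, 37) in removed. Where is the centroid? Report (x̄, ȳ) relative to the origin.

plate: A = 110 × 200 = 22000.00, centroid at (55.00, 100.00).
hole 1: A = −(46 × 46) = -2116.00, centroid at (70.00, 123.00).
hole 2: A = −π·15² = -706.86, centroid at (36.00, 37.00).
ΣA = 19177.14 in²
ΣAx̄ = (22000.00)(55.00) + (-2116.00)(70.00) + (-706.86)(36.00) = 1036433.10 in³
ΣAȳ = (22000.00)(100.00) + (-2116.00)(123.00) + (-706.86)(37.00) = 1913578.24 in³
x̄ = 1036433.10 / 19177.14 = 54.05 in
ȳ = 1913578.24 / 19177.14 = 99.78 in

x̄ = 54.05 in, ȳ = 99.78 in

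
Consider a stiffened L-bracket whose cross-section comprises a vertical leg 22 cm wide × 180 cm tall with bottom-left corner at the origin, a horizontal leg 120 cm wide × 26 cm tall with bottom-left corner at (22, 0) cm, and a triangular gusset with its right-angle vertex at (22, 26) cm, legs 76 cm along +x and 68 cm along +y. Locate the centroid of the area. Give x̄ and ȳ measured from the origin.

Part | A | x̄ᵢ | ȳᵢ | A·x̄ᵢ | A·ȳᵢ
vertical leg | 3960.00 | 11.00 | 90.00 | 43560.00 | 356400.00
horizontal leg | 3120.00 | 82.00 | 13.00 | 255840.00 | 40560.00
gusset | 2584.00 | 47.33 | 48.67 | 122309.33 | 125754.67
Σ | 9664.00 |  |  | 421709.33 | 522714.67
x̄ = 421709.33 / 9664.00 = 43.64 cm
ȳ = 522714.67 / 9664.00 = 54.09 cm

x̄ = 43.64 cm, ȳ = 54.09 cm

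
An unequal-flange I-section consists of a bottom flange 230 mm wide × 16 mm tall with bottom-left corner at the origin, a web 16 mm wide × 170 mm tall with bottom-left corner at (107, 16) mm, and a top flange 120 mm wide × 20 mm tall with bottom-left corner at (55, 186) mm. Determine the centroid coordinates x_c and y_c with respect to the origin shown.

x_c = 115.00 mm, y_c = 88.02 mm

bottom flange: A = 230 × 16 = 3680.00, centroid at (115.00, 8.00).
web: A = 16 × 170 = 2720.00, centroid at (115.00, 101.00).
top flange: A = 120 × 20 = 2400.00, centroid at (115.00, 196.00).
ΣA = 8800.00 mm², ΣAx_c = 1012000.00 mm³, ΣAy_c = 774560.00 mm³.
x_c = 1012000.00/8800.00 = 115.00 mm; y_c = 774560.00/8800.00 = 88.02 mm.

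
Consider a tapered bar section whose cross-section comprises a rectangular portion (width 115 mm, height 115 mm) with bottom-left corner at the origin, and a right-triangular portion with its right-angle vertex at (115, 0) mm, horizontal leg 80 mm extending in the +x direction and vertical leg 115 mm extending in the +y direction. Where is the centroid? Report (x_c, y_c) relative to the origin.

x_c = 79.22 mm, y_c = 52.55 mm

Part | A | x̄ᵢ | ȳᵢ | A·x̄ᵢ | A·ȳᵢ
rectangular portion | 13225.00 | 57.50 | 57.50 | 760437.50 | 760437.50
triangular portion | 4600.00 | 141.67 | 38.33 | 651666.67 | 176333.33
Σ | 17825.00 |  |  | 1412104.17 | 936770.83
x_c = 1412104.17 / 17825.00 = 79.22 mm
y_c = 936770.83 / 17825.00 = 52.55 mm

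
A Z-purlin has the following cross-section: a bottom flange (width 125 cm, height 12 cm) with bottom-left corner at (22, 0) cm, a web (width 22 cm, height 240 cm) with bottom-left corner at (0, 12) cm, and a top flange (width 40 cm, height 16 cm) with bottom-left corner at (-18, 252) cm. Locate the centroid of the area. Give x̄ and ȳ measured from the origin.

x̄ = 25.08 cm, ȳ = 117.57 cm

bottom flange: A = 125 × 12 = 1500.00, centroid at (84.50, 6.00).
web: A = 22 × 240 = 5280.00, centroid at (11.00, 132.00).
top flange: A = 40 × 16 = 640.00, centroid at (2.00, 260.00).
ΣA = 7420.00 cm², ΣAx̄ = 186110.00 cm³, ΣAȳ = 872360.00 cm³.
x̄ = 186110.00/7420.00 = 25.08 cm; ȳ = 872360.00/7420.00 = 117.57 cm.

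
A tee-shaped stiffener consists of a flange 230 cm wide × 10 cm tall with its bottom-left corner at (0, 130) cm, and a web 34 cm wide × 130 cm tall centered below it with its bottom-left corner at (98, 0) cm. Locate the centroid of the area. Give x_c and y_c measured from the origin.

x_c = 115.00 cm, y_c = 88.96 cm

Part | A | x̄ᵢ | ȳᵢ | A·x̄ᵢ | A·ȳᵢ
web | 4420.00 | 115.00 | 65.00 | 508300.00 | 287300.00
flange | 2300.00 | 115.00 | 135.00 | 264500.00 | 310500.00
Σ | 6720.00 |  |  | 772800.00 | 597800.00
x_c = 772800.00 / 6720.00 = 115.00 cm
y_c = 597800.00 / 6720.00 = 88.96 cm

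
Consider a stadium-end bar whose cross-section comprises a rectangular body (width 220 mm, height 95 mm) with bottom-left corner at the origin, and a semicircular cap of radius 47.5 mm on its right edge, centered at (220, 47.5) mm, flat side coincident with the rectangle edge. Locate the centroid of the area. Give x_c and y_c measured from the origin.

x_c = 128.87 mm, y_c = 47.50 mm

Part | A | x̄ᵢ | ȳᵢ | A·x̄ᵢ | A·ȳᵢ
rectangular body | 20900.00 | 110.00 | 47.50 | 2299000.00 | 992750.00
semicircular end | 3544.11 | 240.16 | 47.50 | 851151.94 | 168345.19
Σ | 24444.11 |  |  | 3150151.94 | 1161095.19
x_c = 3150151.94 / 24444.11 = 128.87 mm
y_c = 1161095.19 / 24444.11 = 47.50 mm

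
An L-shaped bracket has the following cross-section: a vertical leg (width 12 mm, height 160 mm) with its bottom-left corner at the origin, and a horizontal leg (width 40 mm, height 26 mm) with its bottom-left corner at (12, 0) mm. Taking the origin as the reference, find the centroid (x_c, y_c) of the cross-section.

x_c = 15.14 mm, y_c = 56.46 mm

Part | A | x̄ᵢ | ȳᵢ | A·x̄ᵢ | A·ȳᵢ
vertical leg | 1920.00 | 6.00 | 80.00 | 11520.00 | 153600.00
horizontal leg | 1040.00 | 32.00 | 13.00 | 33280.00 | 13520.00
Σ | 2960.00 |  |  | 44800.00 | 167120.00
x_c = 44800.00 / 2960.00 = 15.14 mm
y_c = 167120.00 / 2960.00 = 56.46 mm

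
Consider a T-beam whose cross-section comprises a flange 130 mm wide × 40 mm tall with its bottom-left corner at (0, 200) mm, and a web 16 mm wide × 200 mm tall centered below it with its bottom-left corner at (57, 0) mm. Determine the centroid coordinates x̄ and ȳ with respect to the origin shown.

web: A = 16 × 200 = 3200.00, centroid at (65.00, 100.00).
flange: A = 130 × 40 = 5200.00, centroid at (65.00, 220.00).
ΣA = 8400.00 mm²
ΣAx̄ = (3200.00)(65.00) + (5200.00)(65.00) = 546000.00 mm³
ΣAȳ = (3200.00)(100.00) + (5200.00)(220.00) = 1464000.00 mm³
x̄ = 546000.00 / 8400.00 = 65.00 mm
ȳ = 1464000.00 / 8400.00 = 174.29 mm

x̄ = 65.00 mm, ȳ = 174.29 mm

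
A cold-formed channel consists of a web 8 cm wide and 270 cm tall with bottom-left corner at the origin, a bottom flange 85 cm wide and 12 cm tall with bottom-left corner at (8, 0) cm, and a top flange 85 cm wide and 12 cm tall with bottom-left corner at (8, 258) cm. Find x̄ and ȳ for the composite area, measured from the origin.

x̄ = 26.59 cm, ȳ = 135.00 cm

web: A = 8 × 270 = 2160.00, centroid at (4.00, 135.00).
bottom flange: A = 85 × 12 = 1020.00, centroid at (50.50, 6.00).
top flange: A = 85 × 12 = 1020.00, centroid at (50.50, 264.00).
ΣA = 4200.00 cm²
ΣAx̄ = (2160.00)(4.00) + (1020.00)(50.50) + (1020.00)(50.50) = 111660.00 cm³
ΣAȳ = (2160.00)(135.00) + (1020.00)(6.00) + (1020.00)(264.00) = 567000.00 cm³
x̄ = 111660.00 / 4200.00 = 26.59 cm
ȳ = 567000.00 / 4200.00 = 135.00 cm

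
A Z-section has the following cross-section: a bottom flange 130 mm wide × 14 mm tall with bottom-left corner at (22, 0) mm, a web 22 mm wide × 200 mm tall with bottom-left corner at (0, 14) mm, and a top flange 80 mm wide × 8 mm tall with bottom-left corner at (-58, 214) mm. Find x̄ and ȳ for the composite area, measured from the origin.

x̄ = 28.46 mm, ȳ = 95.31 mm

bottom flange: A = 130 × 14 = 1820.00, centroid at (87.00, 7.00).
web: A = 22 × 200 = 4400.00, centroid at (11.00, 114.00).
top flange: A = 80 × 8 = 640.00, centroid at (-18.00, 218.00).
ΣA = 6860.00 mm²
ΣAx̄ = (1820.00)(87.00) + (4400.00)(11.00) + (640.00)(-18.00) = 195220.00 mm³
ΣAȳ = (1820.00)(7.00) + (4400.00)(114.00) + (640.00)(218.00) = 653860.00 mm³
x̄ = 195220.00 / 6860.00 = 28.46 mm
ȳ = 653860.00 / 6860.00 = 95.31 mm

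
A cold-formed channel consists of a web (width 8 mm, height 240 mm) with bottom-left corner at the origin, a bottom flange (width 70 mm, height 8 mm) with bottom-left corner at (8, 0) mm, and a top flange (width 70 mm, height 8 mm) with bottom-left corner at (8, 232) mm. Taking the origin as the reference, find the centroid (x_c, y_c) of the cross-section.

web: A = 8 × 240 = 1920.00, centroid at (4.00, 120.00).
bottom flange: A = 70 × 8 = 560.00, centroid at (43.00, 4.00).
top flange: A = 70 × 8 = 560.00, centroid at (43.00, 236.00).
ΣA = 3040.00 mm², ΣAx_c = 55840.00 mm³, ΣAy_c = 364800.00 mm³.
x_c = 55840.00/3040.00 = 18.37 mm; y_c = 364800.00/3040.00 = 120.00 mm.

x_c = 18.37 mm, y_c = 120.00 mm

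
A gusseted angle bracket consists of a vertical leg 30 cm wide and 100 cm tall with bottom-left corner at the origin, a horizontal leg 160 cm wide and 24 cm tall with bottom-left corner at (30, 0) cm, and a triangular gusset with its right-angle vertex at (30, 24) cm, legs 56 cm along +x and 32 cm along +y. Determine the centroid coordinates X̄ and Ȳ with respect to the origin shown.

vertical leg: A = 30 × 100 = 3000.00, centroid at (15.00, 50.00).
horizontal leg: A = 160 × 24 = 3840.00, centroid at (110.00, 12.00).
gusset: A = ½·56·32 = 896.00, centroid at (48.67, 34.67).
ΣA = 7736.00 cm²
ΣAX̄ = (3000.00)(15.00) + (3840.00)(110.00) + (896.00)(48.67) = 511005.33 cm³
ΣAȲ = (3000.00)(50.00) + (3840.00)(12.00) + (896.00)(34.67) = 227141.33 cm³
X̄ = 511005.33 / 7736.00 = 66.06 cm
Ȳ = 227141.33 / 7736.00 = 29.36 cm

X̄ = 66.06 cm, Ȳ = 29.36 cm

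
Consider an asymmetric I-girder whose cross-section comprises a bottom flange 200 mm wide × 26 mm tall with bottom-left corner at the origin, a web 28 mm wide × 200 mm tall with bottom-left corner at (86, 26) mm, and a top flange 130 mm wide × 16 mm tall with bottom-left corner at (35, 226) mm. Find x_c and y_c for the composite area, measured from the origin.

x_c = 100.00 mm, y_c = 97.82 mm

bottom flange: A = 200 × 26 = 5200.00, centroid at (100.00, 13.00).
web: A = 28 × 200 = 5600.00, centroid at (100.00, 126.00).
top flange: A = 130 × 16 = 2080.00, centroid at (100.00, 234.00).
ΣA = 12880.00 mm², ΣAx_c = 1288000.00 mm³, ΣAy_c = 1259920.00 mm³.
x_c = 1288000.00/12880.00 = 100.00 mm; y_c = 1259920.00/12880.00 = 97.82 mm.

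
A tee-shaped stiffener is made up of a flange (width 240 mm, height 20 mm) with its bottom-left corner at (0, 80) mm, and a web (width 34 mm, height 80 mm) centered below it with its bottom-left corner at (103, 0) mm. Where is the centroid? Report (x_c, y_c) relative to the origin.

web: A = 34 × 80 = 2720.00, centroid at (120.00, 40.00).
flange: A = 240 × 20 = 4800.00, centroid at (120.00, 90.00).
ΣA = 7520.00 mm², ΣAx_c = 902400.00 mm³, ΣAy_c = 540800.00 mm³.
x_c = 902400.00/7520.00 = 120.00 mm; y_c = 540800.00/7520.00 = 71.91 mm.

x_c = 120.00 mm, y_c = 71.91 mm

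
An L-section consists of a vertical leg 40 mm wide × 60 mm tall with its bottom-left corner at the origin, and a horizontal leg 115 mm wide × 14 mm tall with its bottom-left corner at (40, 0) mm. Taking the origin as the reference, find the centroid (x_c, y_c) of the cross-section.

x_c = 51.12 mm, y_c = 20.77 mm

vertical leg: A = 40 × 60 = 2400.00, centroid at (20.00, 30.00).
horizontal leg: A = 115 × 14 = 1610.00, centroid at (97.50, 7.00).
ΣA = 4010.00 mm²
ΣAx_c = (2400.00)(20.00) + (1610.00)(97.50) = 204975.00 mm³
ΣAy_c = (2400.00)(30.00) + (1610.00)(7.00) = 83270.00 mm³
x_c = 204975.00 / 4010.00 = 51.12 mm
y_c = 83270.00 / 4010.00 = 20.77 mm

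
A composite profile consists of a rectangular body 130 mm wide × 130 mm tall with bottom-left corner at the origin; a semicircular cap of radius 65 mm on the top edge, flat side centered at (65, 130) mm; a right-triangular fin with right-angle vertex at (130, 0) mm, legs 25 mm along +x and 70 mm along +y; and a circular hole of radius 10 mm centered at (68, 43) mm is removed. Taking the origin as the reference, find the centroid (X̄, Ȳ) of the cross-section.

rectangular body: A = 130 × 130 = 16900.00, centroid at (65.00, 65.00).
semicircular top: A = ½π·65² = 6636.61, centroid at (65.00, 157.59).
triangular fin: A = ½·25·70 = 875.00, centroid at (138.33, 23.33).
hole: A = −π·10² = -314.16, centroid at (68.00, 43.00).
ΣA = 24097.46 mm², ΣAX̄ = 1629558.78 mm³, ΣAȲ = 2151251.03 mm³.
X̄ = 1629558.78/24097.46 = 67.62 mm; Ȳ = 2151251.03/24097.46 = 89.27 mm.

X̄ = 67.62 mm, Ȳ = 89.27 mm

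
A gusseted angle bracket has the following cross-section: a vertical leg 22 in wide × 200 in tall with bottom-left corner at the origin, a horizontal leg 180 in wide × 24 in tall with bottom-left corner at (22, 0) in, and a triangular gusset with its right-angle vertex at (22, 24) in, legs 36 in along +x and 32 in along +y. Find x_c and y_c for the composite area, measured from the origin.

x_c = 59.36 in, y_c = 55.06 in

Part | A | x̄ᵢ | ȳᵢ | A·x̄ᵢ | A·ȳᵢ
vertical leg | 4400.00 | 11.00 | 100.00 | 48400.00 | 440000.00
horizontal leg | 4320.00 | 112.00 | 12.00 | 483840.00 | 51840.00
gusset | 576.00 | 34.00 | 34.67 | 19584.00 | 19968.00
Σ | 9296.00 |  |  | 551824.00 | 511808.00
x_c = 551824.00 / 9296.00 = 59.36 in
y_c = 511808.00 / 9296.00 = 55.06 in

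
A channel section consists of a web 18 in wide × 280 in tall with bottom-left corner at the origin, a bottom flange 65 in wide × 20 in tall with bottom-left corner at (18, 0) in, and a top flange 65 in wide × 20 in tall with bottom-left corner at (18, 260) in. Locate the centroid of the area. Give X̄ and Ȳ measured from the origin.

web: A = 18 × 280 = 5040.00, centroid at (9.00, 140.00).
bottom flange: A = 65 × 20 = 1300.00, centroid at (50.50, 10.00).
top flange: A = 65 × 20 = 1300.00, centroid at (50.50, 270.00).
ΣA = 7640.00 in²
ΣAX̄ = (5040.00)(9.00) + (1300.00)(50.50) + (1300.00)(50.50) = 176660.00 in³
ΣAȲ = (5040.00)(140.00) + (1300.00)(10.00) + (1300.00)(270.00) = 1069600.00 in³
X̄ = 176660.00 / 7640.00 = 23.12 in
Ȳ = 1069600.00 / 7640.00 = 140.00 in

X̄ = 23.12 in, Ȳ = 140.00 in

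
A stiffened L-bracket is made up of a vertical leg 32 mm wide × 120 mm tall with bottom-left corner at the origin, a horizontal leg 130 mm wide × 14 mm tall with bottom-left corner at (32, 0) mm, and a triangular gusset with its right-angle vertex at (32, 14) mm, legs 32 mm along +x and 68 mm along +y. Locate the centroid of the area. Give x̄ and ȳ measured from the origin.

Part | A | x̄ᵢ | ȳᵢ | A·x̄ᵢ | A·ȳᵢ
vertical leg | 3840.00 | 16.00 | 60.00 | 61440.00 | 230400.00
horizontal leg | 1820.00 | 97.00 | 7.00 | 176540.00 | 12740.00
gusset | 1088.00 | 42.67 | 36.67 | 46421.33 | 39893.33
Σ | 6748.00 |  |  | 284401.33 | 283033.33
x̄ = 284401.33 / 6748.00 = 42.15 mm
ȳ = 283033.33 / 6748.00 = 41.94 mm

x̄ = 42.15 mm, ȳ = 41.94 mm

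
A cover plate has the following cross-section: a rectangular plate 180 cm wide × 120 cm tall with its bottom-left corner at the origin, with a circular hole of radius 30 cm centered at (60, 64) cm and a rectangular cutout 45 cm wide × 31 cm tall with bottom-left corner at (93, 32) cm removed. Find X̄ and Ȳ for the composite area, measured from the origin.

plate: A = 180 × 120 = 21600.00, centroid at (90.00, 60.00).
hole 1: A = −π·30² = -2827.43, centroid at (60.00, 64.00).
hole 2: A = −(45 × 31) = -1395.00, centroid at (115.50, 47.50).
ΣA = 17377.57 cm², ΣAX̄ = 1613231.50 cm³, ΣAȲ = 1048781.76 cm³.
X̄ = 1613231.50/17377.57 = 92.83 cm; Ȳ = 1048781.76/17377.57 = 60.35 cm.

X̄ = 92.83 cm, Ȳ = 60.35 cm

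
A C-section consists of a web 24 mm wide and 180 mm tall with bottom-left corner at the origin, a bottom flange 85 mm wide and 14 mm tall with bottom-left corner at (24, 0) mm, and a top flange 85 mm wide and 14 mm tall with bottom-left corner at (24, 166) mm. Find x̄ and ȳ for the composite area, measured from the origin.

x̄ = 31.36 mm, ȳ = 90.00 mm

Part | A | x̄ᵢ | ȳᵢ | A·x̄ᵢ | A·ȳᵢ
web | 4320.00 | 12.00 | 90.00 | 51840.00 | 388800.00
bottom flange | 1190.00 | 66.50 | 7.00 | 79135.00 | 8330.00
top flange | 1190.00 | 66.50 | 173.00 | 79135.00 | 205870.00
Σ | 6700.00 |  |  | 210110.00 | 603000.00
x̄ = 210110.00 / 6700.00 = 31.36 mm
ȳ = 603000.00 / 6700.00 = 90.00 mm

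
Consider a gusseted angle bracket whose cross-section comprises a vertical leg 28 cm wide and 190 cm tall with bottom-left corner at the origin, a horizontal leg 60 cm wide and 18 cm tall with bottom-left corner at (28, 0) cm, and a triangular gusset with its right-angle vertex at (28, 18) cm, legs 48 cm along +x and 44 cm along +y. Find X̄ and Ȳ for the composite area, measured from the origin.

vertical leg: A = 28 × 190 = 5320.00, centroid at (14.00, 95.00).
horizontal leg: A = 60 × 18 = 1080.00, centroid at (58.00, 9.00).
gusset: A = ½·48·44 = 1056.00, centroid at (44.00, 32.67).
ΣA = 7456.00 cm², ΣAX̄ = 183584.00 cm³, ΣAȲ = 549616.00 cm³.
X̄ = 183584.00/7456.00 = 24.62 cm; Ȳ = 549616.00/7456.00 = 73.71 cm.

X̄ = 24.62 cm, Ȳ = 73.71 cm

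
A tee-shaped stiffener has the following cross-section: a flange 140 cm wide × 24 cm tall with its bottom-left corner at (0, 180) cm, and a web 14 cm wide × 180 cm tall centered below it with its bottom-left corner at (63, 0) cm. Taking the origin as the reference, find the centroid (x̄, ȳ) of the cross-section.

web: A = 14 × 180 = 2520.00, centroid at (70.00, 90.00).
flange: A = 140 × 24 = 3360.00, centroid at (70.00, 192.00).
ΣA = 5880.00 cm², ΣAx̄ = 411600.00 cm³, ΣAȳ = 871920.00 cm³.
x̄ = 411600.00/5880.00 = 70.00 cm; ȳ = 871920.00/5880.00 = 148.29 cm.

x̄ = 70.00 cm, ȳ = 148.29 cm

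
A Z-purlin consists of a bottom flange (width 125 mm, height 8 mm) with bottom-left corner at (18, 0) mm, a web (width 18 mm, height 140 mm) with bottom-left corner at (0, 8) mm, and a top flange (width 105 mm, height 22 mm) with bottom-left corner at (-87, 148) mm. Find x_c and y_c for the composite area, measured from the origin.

x_c = 4.03 mm, y_c = 97.40 mm

bottom flange: A = 125 × 8 = 1000.00, centroid at (80.50, 4.00).
web: A = 18 × 140 = 2520.00, centroid at (9.00, 78.00).
top flange: A = 105 × 22 = 2310.00, centroid at (-34.50, 159.00).
ΣA = 5830.00 mm²
ΣAx_c = (1000.00)(80.50) + (2520.00)(9.00) + (2310.00)(-34.50) = 23485.00 mm³
ΣAy_c = (1000.00)(4.00) + (2520.00)(78.00) + (2310.00)(159.00) = 567850.00 mm³
x_c = 23485.00 / 5830.00 = 4.03 mm
y_c = 567850.00 / 5830.00 = 97.40 mm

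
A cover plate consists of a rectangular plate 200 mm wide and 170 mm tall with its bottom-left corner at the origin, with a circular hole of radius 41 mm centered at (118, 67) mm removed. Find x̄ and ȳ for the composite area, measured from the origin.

plate: A = 200 × 170 = 34000.00, centroid at (100.00, 85.00).
hole: A = −π·41² = -5281.02, centroid at (118.00, 67.00).
ΣA = 28718.98 mm²
ΣAx̄ = (34000.00)(100.00) + (-5281.02)(118.00) = 2776839.96 mm³
ΣAȳ = (34000.00)(85.00) + (-5281.02)(67.00) = 2536171.84 mm³
x̄ = 2776839.96 / 28718.98 = 96.69 mm
ȳ = 2536171.84 / 28718.98 = 88.31 mm

x̄ = 96.69 mm, ȳ = 88.31 mm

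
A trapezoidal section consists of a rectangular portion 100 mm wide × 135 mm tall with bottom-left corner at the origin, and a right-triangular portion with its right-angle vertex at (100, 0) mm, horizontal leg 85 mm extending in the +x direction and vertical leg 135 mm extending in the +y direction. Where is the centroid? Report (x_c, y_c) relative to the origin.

rectangular portion: A = 100 × 135 = 13500.00, centroid at (50.00, 67.50).
triangular portion: A = ½·85·135 = 5737.50, centroid at (128.33, 45.00).
ΣA = 19237.50 mm², ΣAx_c = 1411312.50 mm³, ΣAy_c = 1169437.50 mm³.
x_c = 1411312.50/19237.50 = 73.36 mm; y_c = 1169437.50/19237.50 = 60.79 mm.

x_c = 73.36 mm, y_c = 60.79 mm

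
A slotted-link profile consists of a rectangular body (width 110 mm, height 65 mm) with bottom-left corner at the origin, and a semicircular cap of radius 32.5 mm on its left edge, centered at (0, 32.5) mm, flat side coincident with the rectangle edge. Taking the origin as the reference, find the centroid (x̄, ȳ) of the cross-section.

rectangular body: A = 110 × 65 = 7150.00, centroid at (55.00, 32.50).
semicircular end: A = ½π·32.5² = 1659.15, centroid at (-13.79, 32.50).
ΣA = 8809.15 mm²
ΣAx̄ = (7150.00)(55.00) + (1659.15)(-13.79) = 370364.58 mm³
ΣAȳ = (7150.00)(32.50) + (1659.15)(32.50) = 286297.49 mm³
x̄ = 370364.58 / 8809.15 = 42.04 mm
ȳ = 286297.49 / 8809.15 = 32.50 mm

x̄ = 42.04 mm, ȳ = 32.50 mm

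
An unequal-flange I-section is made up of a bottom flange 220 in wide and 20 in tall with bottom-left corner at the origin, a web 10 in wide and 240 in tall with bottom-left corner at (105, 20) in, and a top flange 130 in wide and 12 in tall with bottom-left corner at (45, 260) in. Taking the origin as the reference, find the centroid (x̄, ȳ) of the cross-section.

x̄ = 110.00 in, ȳ = 95.09 in

Part | A | x̄ᵢ | ȳᵢ | A·x̄ᵢ | A·ȳᵢ
bottom flange | 4400.00 | 110.00 | 10.00 | 484000.00 | 44000.00
web | 2400.00 | 110.00 | 140.00 | 264000.00 | 336000.00
top flange | 1560.00 | 110.00 | 266.00 | 171600.00 | 414960.00
Σ | 8360.00 |  |  | 919600.00 | 794960.00
x̄ = 919600.00 / 8360.00 = 110.00 in
ȳ = 794960.00 / 8360.00 = 95.09 in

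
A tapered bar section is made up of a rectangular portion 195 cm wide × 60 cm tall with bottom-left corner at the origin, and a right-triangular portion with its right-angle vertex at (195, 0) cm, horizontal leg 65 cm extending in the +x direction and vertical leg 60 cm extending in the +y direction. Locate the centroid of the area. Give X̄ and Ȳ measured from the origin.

rectangular portion: A = 195 × 60 = 11700.00, centroid at (97.50, 30.00).
triangular portion: A = ½·65·60 = 1950.00, centroid at (216.67, 20.00).
ΣA = 13650.00 cm²
ΣAX̄ = (11700.00)(97.50) + (1950.00)(216.67) = 1563250.00 cm³
ΣAȲ = (11700.00)(30.00) + (1950.00)(20.00) = 390000.00 cm³
X̄ = 1563250.00 / 13650.00 = 114.52 cm
Ȳ = 390000.00 / 13650.00 = 28.57 cm

X̄ = 114.52 cm, Ȳ = 28.57 cm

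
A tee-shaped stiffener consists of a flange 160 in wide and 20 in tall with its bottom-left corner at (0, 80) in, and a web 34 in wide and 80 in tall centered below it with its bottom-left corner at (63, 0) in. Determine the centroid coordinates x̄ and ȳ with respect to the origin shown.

web: A = 34 × 80 = 2720.00, centroid at (80.00, 40.00).
flange: A = 160 × 20 = 3200.00, centroid at (80.00, 90.00).
ΣA = 5920.00 in², ΣAx̄ = 473600.00 in³, ΣAȳ = 396800.00 in³.
x̄ = 473600.00/5920.00 = 80.00 in; ȳ = 396800.00/5920.00 = 67.03 in.

x̄ = 80.00 in, ȳ = 67.03 in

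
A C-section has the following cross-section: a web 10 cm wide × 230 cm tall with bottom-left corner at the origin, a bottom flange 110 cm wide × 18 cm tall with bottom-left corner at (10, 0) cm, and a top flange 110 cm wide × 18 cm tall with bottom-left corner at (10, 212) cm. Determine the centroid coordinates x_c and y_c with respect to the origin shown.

Part | A | x̄ᵢ | ȳᵢ | A·x̄ᵢ | A·ȳᵢ
web | 2300.00 | 5.00 | 115.00 | 11500.00 | 264500.00
bottom flange | 1980.00 | 65.00 | 9.00 | 128700.00 | 17820.00
top flange | 1980.00 | 65.00 | 221.00 | 128700.00 | 437580.00
Σ | 6260.00 |  |  | 268900.00 | 719900.00
x_c = 268900.00 / 6260.00 = 42.96 cm
y_c = 719900.00 / 6260.00 = 115.00 cm

x_c = 42.96 cm, y_c = 115.00 cm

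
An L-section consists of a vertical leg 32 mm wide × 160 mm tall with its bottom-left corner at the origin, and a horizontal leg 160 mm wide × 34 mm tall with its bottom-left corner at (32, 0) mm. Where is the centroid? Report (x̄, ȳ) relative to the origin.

x̄ = 65.45 mm, ȳ = 47.55 mm

Part | A | x̄ᵢ | ȳᵢ | A·x̄ᵢ | A·ȳᵢ
vertical leg | 5120.00 | 16.00 | 80.00 | 81920.00 | 409600.00
horizontal leg | 5440.00 | 112.00 | 17.00 | 609280.00 | 92480.00
Σ | 10560.00 |  |  | 691200.00 | 502080.00
x̄ = 691200.00 / 10560.00 = 65.45 mm
ȳ = 502080.00 / 10560.00 = 47.55 mm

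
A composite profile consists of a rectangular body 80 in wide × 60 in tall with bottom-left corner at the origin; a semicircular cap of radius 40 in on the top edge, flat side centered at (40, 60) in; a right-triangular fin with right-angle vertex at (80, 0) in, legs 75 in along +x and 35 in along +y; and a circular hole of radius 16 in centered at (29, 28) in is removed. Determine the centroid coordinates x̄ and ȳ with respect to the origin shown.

rectangular body: A = 80 × 60 = 4800.00, centroid at (40.00, 30.00).
semicircular top: A = ½π·40² = 2513.27, centroid at (40.00, 76.98).
triangular fin: A = ½·75·35 = 1312.50, centroid at (105.00, 11.67).
hole: A = −π·16² = -804.25, centroid at (29.00, 28.00).
ΣA = 7821.53 in²
ΣAx̄ = (4800.00)(40.00) + (2513.27)(40.00) + (1312.50)(105.00) + (-804.25)(29.00) = 407020.28 in³
ΣAȳ = (4800.00)(30.00) + (2513.27)(76.98) + (1312.50)(11.67) + (-804.25)(28.00) = 330256.68 in³
x̄ = 407020.28 / 7821.53 = 52.04 in
ȳ = 330256.68 / 7821.53 = 42.22 in

x̄ = 52.04 in, ȳ = 42.22 in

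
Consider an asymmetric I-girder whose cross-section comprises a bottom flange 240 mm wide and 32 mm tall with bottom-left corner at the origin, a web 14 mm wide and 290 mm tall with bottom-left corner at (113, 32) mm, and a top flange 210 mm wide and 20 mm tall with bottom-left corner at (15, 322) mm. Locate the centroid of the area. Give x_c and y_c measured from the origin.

bottom flange: A = 240 × 32 = 7680.00, centroid at (120.00, 16.00).
web: A = 14 × 290 = 4060.00, centroid at (120.00, 177.00).
top flange: A = 210 × 20 = 4200.00, centroid at (120.00, 332.00).
ΣA = 15940.00 mm², ΣAx_c = 1912800.00 mm³, ΣAy_c = 2235900.00 mm³.
x_c = 1912800.00/15940.00 = 120.00 mm; y_c = 2235900.00/15940.00 = 140.27 mm.

x_c = 120.00 mm, y_c = 140.27 mm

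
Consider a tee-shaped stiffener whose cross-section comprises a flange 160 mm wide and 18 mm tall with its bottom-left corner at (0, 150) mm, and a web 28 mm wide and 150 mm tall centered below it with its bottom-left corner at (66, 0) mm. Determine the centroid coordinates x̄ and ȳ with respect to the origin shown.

x̄ = 80.00 mm, ȳ = 109.17 mm

web: A = 28 × 150 = 4200.00, centroid at (80.00, 75.00).
flange: A = 160 × 18 = 2880.00, centroid at (80.00, 159.00).
ΣA = 7080.00 mm²
ΣAx̄ = (4200.00)(80.00) + (2880.00)(80.00) = 566400.00 mm³
ΣAȳ = (4200.00)(75.00) + (2880.00)(159.00) = 772920.00 mm³
x̄ = 566400.00 / 7080.00 = 80.00 mm
ȳ = 772920.00 / 7080.00 = 109.17 mm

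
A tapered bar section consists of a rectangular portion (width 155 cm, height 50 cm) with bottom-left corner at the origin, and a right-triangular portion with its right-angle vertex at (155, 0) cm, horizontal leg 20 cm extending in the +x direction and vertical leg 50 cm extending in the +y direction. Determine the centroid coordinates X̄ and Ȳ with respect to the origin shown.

Part | A | x̄ᵢ | ȳᵢ | A·x̄ᵢ | A·ȳᵢ
rectangular portion | 7750.00 | 77.50 | 25.00 | 600625.00 | 193750.00
triangular portion | 500.00 | 161.67 | 16.67 | 80833.33 | 8333.33
Σ | 8250.00 |  |  | 681458.33 | 202083.33
X̄ = 681458.33 / 8250.00 = 82.60 cm
Ȳ = 202083.33 / 8250.00 = 24.49 cm

X̄ = 82.60 cm, Ȳ = 24.49 cm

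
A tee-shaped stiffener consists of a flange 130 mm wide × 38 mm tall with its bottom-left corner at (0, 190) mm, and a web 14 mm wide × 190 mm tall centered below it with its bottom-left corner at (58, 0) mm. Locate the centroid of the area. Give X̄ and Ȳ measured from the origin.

X̄ = 65.00 mm, Ȳ = 169.10 mm

Part | A | x̄ᵢ | ȳᵢ | A·x̄ᵢ | A·ȳᵢ
web | 2660.00 | 65.00 | 95.00 | 172900.00 | 252700.00
flange | 4940.00 | 65.00 | 209.00 | 321100.00 | 1032460.00
Σ | 7600.00 |  |  | 494000.00 | 1285160.00
X̄ = 494000.00 / 7600.00 = 65.00 mm
Ȳ = 1285160.00 / 7600.00 = 169.10 mm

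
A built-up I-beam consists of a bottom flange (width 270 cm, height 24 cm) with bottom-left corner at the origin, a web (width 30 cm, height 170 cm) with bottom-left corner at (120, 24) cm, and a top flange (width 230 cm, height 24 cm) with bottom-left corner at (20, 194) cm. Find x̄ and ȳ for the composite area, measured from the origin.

Part | A | x̄ᵢ | ȳᵢ | A·x̄ᵢ | A·ȳᵢ
bottom flange | 6480.00 | 135.00 | 12.00 | 874800.00 | 77760.00
web | 5100.00 | 135.00 | 109.00 | 688500.00 | 555900.00
top flange | 5520.00 | 135.00 | 206.00 | 745200.00 | 1137120.00
Σ | 17100.00 |  |  | 2308500.00 | 1770780.00
x̄ = 2308500.00 / 17100.00 = 135.00 cm
ȳ = 1770780.00 / 17100.00 = 103.55 cm

x̄ = 135.00 cm, ȳ = 103.55 cm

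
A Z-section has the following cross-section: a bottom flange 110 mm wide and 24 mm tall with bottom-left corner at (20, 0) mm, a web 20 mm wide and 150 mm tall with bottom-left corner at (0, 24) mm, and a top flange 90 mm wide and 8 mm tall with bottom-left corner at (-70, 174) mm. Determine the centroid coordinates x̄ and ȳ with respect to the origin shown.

bottom flange: A = 110 × 24 = 2640.00, centroid at (75.00, 12.00).
web: A = 20 × 150 = 3000.00, centroid at (10.00, 99.00).
top flange: A = 90 × 8 = 720.00, centroid at (-25.00, 178.00).
ΣA = 6360.00 mm²
ΣAx̄ = (2640.00)(75.00) + (3000.00)(10.00) + (720.00)(-25.00) = 210000.00 mm³
ΣAȳ = (2640.00)(12.00) + (3000.00)(99.00) + (720.00)(178.00) = 456840.00 mm³
x̄ = 210000.00 / 6360.00 = 33.02 mm
ȳ = 456840.00 / 6360.00 = 71.83 mm

x̄ = 33.02 mm, ȳ = 71.83 mm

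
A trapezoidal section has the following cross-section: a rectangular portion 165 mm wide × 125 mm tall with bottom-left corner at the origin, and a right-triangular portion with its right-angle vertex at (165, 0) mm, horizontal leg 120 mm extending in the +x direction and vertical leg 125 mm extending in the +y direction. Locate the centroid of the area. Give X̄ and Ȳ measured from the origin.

X̄ = 115.17 mm, Ȳ = 56.94 mm

rectangular portion: A = 165 × 125 = 20625.00, centroid at (82.50, 62.50).
triangular portion: A = ½·120·125 = 7500.00, centroid at (205.00, 41.67).
ΣA = 28125.00 mm², ΣAX̄ = 3239062.50 mm³, ΣAȲ = 1601562.50 mm³.
X̄ = 3239062.50/28125.00 = 115.17 mm; Ȳ = 1601562.50/28125.00 = 56.94 mm.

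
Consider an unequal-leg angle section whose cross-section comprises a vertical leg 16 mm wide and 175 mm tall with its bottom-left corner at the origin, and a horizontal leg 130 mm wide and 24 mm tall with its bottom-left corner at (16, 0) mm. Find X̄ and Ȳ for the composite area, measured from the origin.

X̄ = 46.47 mm, Ȳ = 47.71 mm

vertical leg: A = 16 × 175 = 2800.00, centroid at (8.00, 87.50).
horizontal leg: A = 130 × 24 = 3120.00, centroid at (81.00, 12.00).
ΣA = 5920.00 mm², ΣAX̄ = 275120.00 mm³, ΣAȲ = 282440.00 mm³.
X̄ = 275120.00/5920.00 = 46.47 mm; Ȳ = 282440.00/5920.00 = 47.71 mm.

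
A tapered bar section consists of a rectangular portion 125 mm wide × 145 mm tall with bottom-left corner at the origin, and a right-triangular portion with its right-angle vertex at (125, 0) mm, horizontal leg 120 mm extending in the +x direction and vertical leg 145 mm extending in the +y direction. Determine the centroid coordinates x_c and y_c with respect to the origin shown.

rectangular portion: A = 125 × 145 = 18125.00, centroid at (62.50, 72.50).
triangular portion: A = ½·120·145 = 8700.00, centroid at (165.00, 48.33).
ΣA = 26825.00 mm², ΣAx_c = 2568312.50 mm³, ΣAy_c = 1734562.50 mm³.
x_c = 2568312.50/26825.00 = 95.74 mm; y_c = 1734562.50/26825.00 = 64.66 mm.

x_c = 95.74 mm, y_c = 64.66 mm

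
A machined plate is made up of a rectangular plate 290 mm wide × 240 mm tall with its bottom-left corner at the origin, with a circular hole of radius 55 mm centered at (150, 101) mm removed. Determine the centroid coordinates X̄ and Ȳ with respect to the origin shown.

plate: A = 290 × 240 = 69600.00, centroid at (145.00, 120.00).
hole: A = −π·55² = -9503.32, centroid at (150.00, 101.00).
ΣA = 60096.68 mm²
ΣAX̄ = (69600.00)(145.00) + (-9503.32)(150.00) = 8666502.33 mm³
ΣAȲ = (69600.00)(120.00) + (-9503.32)(101.00) = 7392164.90 mm³
X̄ = 8666502.33 / 60096.68 = 144.21 mm
Ȳ = 7392164.90 / 60096.68 = 123.00 mm

X̄ = 144.21 mm, Ȳ = 123.00 mm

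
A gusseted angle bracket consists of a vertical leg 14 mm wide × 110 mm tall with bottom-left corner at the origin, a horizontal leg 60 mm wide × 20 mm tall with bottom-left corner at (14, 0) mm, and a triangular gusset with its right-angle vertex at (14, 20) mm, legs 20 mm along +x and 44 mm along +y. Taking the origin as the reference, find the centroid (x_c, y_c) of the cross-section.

Part | A | x̄ᵢ | ȳᵢ | A·x̄ᵢ | A·ȳᵢ
vertical leg | 1540.00 | 7.00 | 55.00 | 10780.00 | 84700.00
horizontal leg | 1200.00 | 44.00 | 10.00 | 52800.00 | 12000.00
gusset | 440.00 | 20.67 | 34.67 | 9093.33 | 15253.33
Σ | 3180.00 |  |  | 72673.33 | 111953.33
x_c = 72673.33 / 3180.00 = 22.85 mm
y_c = 111953.33 / 3180.00 = 35.21 mm

x_c = 22.85 mm, y_c = 35.21 mm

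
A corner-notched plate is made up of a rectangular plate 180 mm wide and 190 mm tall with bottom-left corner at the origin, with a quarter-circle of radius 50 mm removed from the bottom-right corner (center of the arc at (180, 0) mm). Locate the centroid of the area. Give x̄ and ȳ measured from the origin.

x̄ = 85.81 mm, ȳ = 99.49 mm

Part | A | x̄ᵢ | ȳᵢ | A·x̄ᵢ | A·ȳᵢ
plate | 34200.00 | 90.00 | 95.00 | 3078000.00 | 3249000.00
removed quarter-circle | -1963.50 | 158.78 | 21.22 | -311762.51 | -41666.67
Σ | 32236.50 |  |  | 2766237.49 | 3207333.33
x̄ = 2766237.49 / 32236.50 = 85.81 mm
ȳ = 3207333.33 / 32236.50 = 99.49 mm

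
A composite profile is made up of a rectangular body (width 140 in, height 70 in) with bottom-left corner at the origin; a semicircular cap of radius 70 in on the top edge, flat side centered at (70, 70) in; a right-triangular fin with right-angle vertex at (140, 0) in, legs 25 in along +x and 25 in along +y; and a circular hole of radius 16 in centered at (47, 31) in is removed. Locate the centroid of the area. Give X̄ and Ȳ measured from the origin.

rectangular body: A = 140 × 70 = 9800.00, centroid at (70.00, 35.00).
semicircular top: A = ½π·70² = 7696.90, centroid at (70.00, 99.71).
triangular fin: A = ½·25·25 = 312.50, centroid at (148.33, 8.33).
hole: A = −π·16² = -804.25, centroid at (47.00, 31.00).
ΣA = 17005.15 in²
ΣAX̄ = (9800.00)(70.00) + (7696.90)(70.00) + (312.50)(148.33) + (-804.25)(47.00) = 1233337.66 in³
ΣAȲ = (9800.00)(35.00) + (7696.90)(99.71) + (312.50)(8.33) + (-804.25)(31.00) = 1088122.29 in³
X̄ = 1233337.66 / 17005.15 = 72.53 in
Ȳ = 1088122.29 / 17005.15 = 63.99 in

X̄ = 72.53 in, Ȳ = 63.99 in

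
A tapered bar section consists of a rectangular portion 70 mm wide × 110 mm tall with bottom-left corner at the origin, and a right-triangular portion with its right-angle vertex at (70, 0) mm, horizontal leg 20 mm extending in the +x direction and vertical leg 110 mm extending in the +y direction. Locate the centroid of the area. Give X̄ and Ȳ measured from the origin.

Part | A | x̄ᵢ | ȳᵢ | A·x̄ᵢ | A·ȳᵢ
rectangular portion | 7700.00 | 35.00 | 55.00 | 269500.00 | 423500.00
triangular portion | 1100.00 | 76.67 | 36.67 | 84333.33 | 40333.33
Σ | 8800.00 |  |  | 353833.33 | 463833.33
X̄ = 353833.33 / 8800.00 = 40.21 mm
Ȳ = 463833.33 / 8800.00 = 52.71 mm

X̄ = 40.21 mm, Ȳ = 52.71 mm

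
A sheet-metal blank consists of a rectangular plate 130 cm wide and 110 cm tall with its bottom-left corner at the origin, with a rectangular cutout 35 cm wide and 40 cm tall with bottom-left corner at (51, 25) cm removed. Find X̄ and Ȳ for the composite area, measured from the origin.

X̄ = 64.62 cm, Ȳ = 56.09 cm

plate: A = 130 × 110 = 14300.00, centroid at (65.00, 55.00).
hole: A = −(35 × 40) = -1400.00, centroid at (68.50, 45.00).
ΣA = 12900.00 cm², ΣAX̄ = 833600.00 cm³, ΣAȲ = 723500.00 cm³.
X̄ = 833600.00/12900.00 = 64.62 cm; Ȳ = 723500.00/12900.00 = 56.09 cm.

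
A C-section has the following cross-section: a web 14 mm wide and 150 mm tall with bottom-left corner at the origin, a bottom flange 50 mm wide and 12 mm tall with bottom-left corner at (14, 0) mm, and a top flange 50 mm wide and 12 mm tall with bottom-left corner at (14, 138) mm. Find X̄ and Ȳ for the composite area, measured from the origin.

X̄ = 18.64 mm, Ȳ = 75.00 mm

Part | A | x̄ᵢ | ȳᵢ | A·x̄ᵢ | A·ȳᵢ
web | 2100.00 | 7.00 | 75.00 | 14700.00 | 157500.00
bottom flange | 600.00 | 39.00 | 6.00 | 23400.00 | 3600.00
top flange | 600.00 | 39.00 | 144.00 | 23400.00 | 86400.00
Σ | 3300.00 |  |  | 61500.00 | 247500.00
X̄ = 61500.00 / 3300.00 = 18.64 mm
Ȳ = 247500.00 / 3300.00 = 75.00 mm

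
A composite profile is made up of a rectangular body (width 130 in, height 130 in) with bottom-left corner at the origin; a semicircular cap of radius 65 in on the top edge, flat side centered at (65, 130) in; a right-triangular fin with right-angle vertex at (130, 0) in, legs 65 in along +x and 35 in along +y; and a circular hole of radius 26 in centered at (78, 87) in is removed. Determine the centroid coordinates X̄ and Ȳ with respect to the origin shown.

X̄ = 68.15 in, Ȳ = 87.49 in

rectangular body: A = 130 × 130 = 16900.00, centroid at (65.00, 65.00).
semicircular top: A = ½π·65² = 6636.61, centroid at (65.00, 157.59).
triangular fin: A = ½·65·35 = 1137.50, centroid at (151.67, 11.67).
hole: A = −π·26² = -2123.72, centroid at (78.00, 87.00).
ΣA = 22550.40 in², ΣAX̄ = 1536750.88 in³, ΣAȲ = 1972850.70 in³.
X̄ = 1536750.88/22550.40 = 68.15 in; Ȳ = 1972850.70/22550.40 = 87.49 in.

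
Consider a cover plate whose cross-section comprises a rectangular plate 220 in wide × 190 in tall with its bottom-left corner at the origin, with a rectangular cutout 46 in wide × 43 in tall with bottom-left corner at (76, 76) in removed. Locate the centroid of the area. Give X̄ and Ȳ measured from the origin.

plate: A = 220 × 190 = 41800.00, centroid at (110.00, 95.00).
hole: A = −(46 × 43) = -1978.00, centroid at (99.00, 97.50).
ΣA = 39822.00 in², ΣAX̄ = 4402178.00 in³, ΣAȲ = 3778145.00 in³.
X̄ = 4402178.00/39822.00 = 110.55 in; Ȳ = 3778145.00/39822.00 = 94.88 in.

X̄ = 110.55 in, Ȳ = 94.88 in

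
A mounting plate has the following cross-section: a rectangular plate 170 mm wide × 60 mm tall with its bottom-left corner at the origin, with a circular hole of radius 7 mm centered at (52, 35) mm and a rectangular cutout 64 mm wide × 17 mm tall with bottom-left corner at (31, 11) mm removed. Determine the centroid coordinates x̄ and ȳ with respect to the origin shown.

x̄ = 88.24 mm, ȳ = 31.19 mm

plate: A = 170 × 60 = 10200.00, centroid at (85.00, 30.00).
hole 1: A = −π·7² = -153.94, centroid at (52.00, 35.00).
hole 2: A = −(64 × 17) = -1088.00, centroid at (63.00, 19.50).
ΣA = 8958.06 mm²
ΣAx̄ = (10200.00)(85.00) + (-153.94)(52.00) + (-1088.00)(63.00) = 790451.22 mm³
ΣAȳ = (10200.00)(30.00) + (-153.94)(35.00) + (-1088.00)(19.50) = 279396.17 mm³
x̄ = 790451.22 / 8958.06 = 88.24 mm
ȳ = 279396.17 / 8958.06 = 31.19 mm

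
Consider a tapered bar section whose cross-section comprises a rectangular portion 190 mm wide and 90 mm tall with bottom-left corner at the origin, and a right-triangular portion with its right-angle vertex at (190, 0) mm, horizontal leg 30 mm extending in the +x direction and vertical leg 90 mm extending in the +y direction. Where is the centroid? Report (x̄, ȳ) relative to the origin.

rectangular portion: A = 190 × 90 = 17100.00, centroid at (95.00, 45.00).
triangular portion: A = ½·30·90 = 1350.00, centroid at (200.00, 30.00).
ΣA = 18450.00 mm², ΣAx̄ = 1894500.00 mm³, ΣAȳ = 810000.00 mm³.
x̄ = 1894500.00/18450.00 = 102.68 mm; ȳ = 810000.00/18450.00 = 43.90 mm.

x̄ = 102.68 mm, ȳ = 43.90 mm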